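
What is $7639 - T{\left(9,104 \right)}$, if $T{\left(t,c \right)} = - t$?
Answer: $7648$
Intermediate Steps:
$7639 - T{\left(9,104 \right)} = 7639 - \left(-1\right) 9 = 7639 - -9 = 7639 + 9 = 7648$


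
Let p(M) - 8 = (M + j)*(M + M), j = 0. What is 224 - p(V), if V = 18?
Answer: -432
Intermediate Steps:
p(M) = 8 + 2*M² (p(M) = 8 + (M + 0)*(M + M) = 8 + M*(2*M) = 8 + 2*M²)
224 - p(V) = 224 - (8 + 2*18²) = 224 - (8 + 2*324) = 224 - (8 + 648) = 224 - 1*656 = 224 - 656 = -432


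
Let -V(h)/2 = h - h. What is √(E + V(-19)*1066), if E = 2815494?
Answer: √2815494 ≈ 1677.9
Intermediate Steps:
V(h) = 0 (V(h) = -2*(h - h) = -2*0 = 0)
√(E + V(-19)*1066) = √(2815494 + 0*1066) = √(2815494 + 0) = √2815494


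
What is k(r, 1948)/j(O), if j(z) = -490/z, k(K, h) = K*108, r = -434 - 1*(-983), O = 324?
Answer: -9605304/245 ≈ -39205.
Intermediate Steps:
r = 549 (r = -434 + 983 = 549)
k(K, h) = 108*K
k(r, 1948)/j(O) = (108*549)/((-490/324)) = 59292/((-490*1/324)) = 59292/(-245/162) = 59292*(-162/245) = -9605304/245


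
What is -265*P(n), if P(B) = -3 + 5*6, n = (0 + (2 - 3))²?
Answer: -7155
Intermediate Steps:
n = 1 (n = (0 - 1)² = (-1)² = 1)
P(B) = 27 (P(B) = -3 + 30 = 27)
-265*P(n) = -265*27 = -7155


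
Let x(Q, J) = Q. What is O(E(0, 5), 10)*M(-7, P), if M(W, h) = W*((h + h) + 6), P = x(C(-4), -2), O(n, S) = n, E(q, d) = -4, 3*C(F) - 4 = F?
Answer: 168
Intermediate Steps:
C(F) = 4/3 + F/3
P = 0 (P = 4/3 + (⅓)*(-4) = 4/3 - 4/3 = 0)
M(W, h) = W*(6 + 2*h) (M(W, h) = W*(2*h + 6) = W*(6 + 2*h))
O(E(0, 5), 10)*M(-7, P) = -8*(-7)*(3 + 0) = -8*(-7)*3 = -4*(-42) = 168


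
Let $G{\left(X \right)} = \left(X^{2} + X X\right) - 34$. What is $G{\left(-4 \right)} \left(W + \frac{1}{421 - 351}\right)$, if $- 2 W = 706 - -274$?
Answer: $\frac{34299}{35} \approx 979.97$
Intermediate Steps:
$W = -490$ ($W = - \frac{706 - -274}{2} = - \frac{706 + 274}{2} = \left(- \frac{1}{2}\right) 980 = -490$)
$G{\left(X \right)} = -34 + 2 X^{2}$ ($G{\left(X \right)} = \left(X^{2} + X^{2}\right) - 34 = 2 X^{2} - 34 = -34 + 2 X^{2}$)
$G{\left(-4 \right)} \left(W + \frac{1}{421 - 351}\right) = \left(-34 + 2 \left(-4\right)^{2}\right) \left(-490 + \frac{1}{421 - 351}\right) = \left(-34 + 2 \cdot 16\right) \left(-490 + \frac{1}{70}\right) = \left(-34 + 32\right) \left(-490 + \frac{1}{70}\right) = \left(-2\right) \left(- \frac{34299}{70}\right) = \frac{34299}{35}$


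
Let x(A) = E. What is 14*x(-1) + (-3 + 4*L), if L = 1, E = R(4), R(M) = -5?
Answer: -69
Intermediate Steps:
E = -5
x(A) = -5
14*x(-1) + (-3 + 4*L) = 14*(-5) + (-3 + 4*1) = -70 + (-3 + 4) = -70 + 1 = -69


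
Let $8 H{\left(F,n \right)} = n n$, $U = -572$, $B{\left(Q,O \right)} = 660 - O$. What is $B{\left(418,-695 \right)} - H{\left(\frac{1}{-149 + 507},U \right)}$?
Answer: $-39543$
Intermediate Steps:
$H{\left(F,n \right)} = \frac{n^{2}}{8}$ ($H{\left(F,n \right)} = \frac{n n}{8} = \frac{n^{2}}{8}$)
$B{\left(418,-695 \right)} - H{\left(\frac{1}{-149 + 507},U \right)} = \left(660 - -695\right) - \frac{\left(-572\right)^{2}}{8} = \left(660 + 695\right) - \frac{1}{8} \cdot 327184 = 1355 - 40898 = -39543$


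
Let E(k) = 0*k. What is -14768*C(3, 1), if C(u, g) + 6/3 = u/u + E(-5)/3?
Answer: 14768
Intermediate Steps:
E(k) = 0
C(u, g) = -1 (C(u, g) = -2 + (u/u + 0/3) = -2 + (1 + 0*(1/3)) = -2 + (1 + 0) = -2 + 1 = -1)
-14768*C(3, 1) = -14768*(-1) = 14768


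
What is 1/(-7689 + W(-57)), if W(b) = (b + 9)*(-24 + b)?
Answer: -1/3801 ≈ -0.00026309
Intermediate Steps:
W(b) = (-24 + b)*(9 + b) (W(b) = (9 + b)*(-24 + b) = (-24 + b)*(9 + b))
1/(-7689 + W(-57)) = 1/(-7689 + (-216 + (-57)² - 15*(-57))) = 1/(-7689 + (-216 + 3249 + 855)) = 1/(-7689 + 3888) = 1/(-3801) = -1/3801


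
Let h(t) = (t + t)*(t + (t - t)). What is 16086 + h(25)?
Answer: 17336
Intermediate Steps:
h(t) = 2*t**2 (h(t) = (2*t)*(t + 0) = (2*t)*t = 2*t**2)
16086 + h(25) = 16086 + 2*25**2 = 16086 + 2*625 = 16086 + 1250 = 17336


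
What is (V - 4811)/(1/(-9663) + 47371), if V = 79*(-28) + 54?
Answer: -67341447/457745972 ≈ -0.14712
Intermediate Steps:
V = -2158 (V = -2212 + 54 = -2158)
(V - 4811)/(1/(-9663) + 47371) = (-2158 - 4811)/(1/(-9663) + 47371) = -6969/(-1/9663 + 47371) = -6969/457745972/9663 = -6969*9663/457745972 = -67341447/457745972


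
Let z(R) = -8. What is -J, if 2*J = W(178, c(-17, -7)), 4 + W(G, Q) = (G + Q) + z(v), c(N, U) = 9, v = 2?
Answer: -175/2 ≈ -87.500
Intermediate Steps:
W(G, Q) = -12 + G + Q (W(G, Q) = -4 + ((G + Q) - 8) = -4 + (-8 + G + Q) = -12 + G + Q)
J = 175/2 (J = (-12 + 178 + 9)/2 = (½)*175 = 175/2 ≈ 87.500)
-J = -1*175/2 = -175/2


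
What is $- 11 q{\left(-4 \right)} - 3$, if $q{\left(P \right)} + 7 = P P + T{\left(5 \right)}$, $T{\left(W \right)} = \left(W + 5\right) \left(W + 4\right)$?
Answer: $-1092$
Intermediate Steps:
$T{\left(W \right)} = \left(4 + W\right) \left(5 + W\right)$ ($T{\left(W \right)} = \left(5 + W\right) \left(4 + W\right) = \left(4 + W\right) \left(5 + W\right)$)
$q{\left(P \right)} = 83 + P^{2}$ ($q{\left(P \right)} = -7 + \left(P P + \left(20 + 5^{2} + 9 \cdot 5\right)\right) = -7 + \left(P^{2} + \left(20 + 25 + 45\right)\right) = -7 + \left(P^{2} + 90\right) = -7 + \left(90 + P^{2}\right) = 83 + P^{2}$)
$- 11 q{\left(-4 \right)} - 3 = - 11 \left(83 + \left(-4\right)^{2}\right) - 3 = - 11 \left(83 + 16\right) + \left(-7 + 4\right) = \left(-11\right) 99 - 3 = -1089 - 3 = -1092$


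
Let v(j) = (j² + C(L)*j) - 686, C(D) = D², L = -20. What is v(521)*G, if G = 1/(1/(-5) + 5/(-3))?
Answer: -7187325/28 ≈ -2.5669e+5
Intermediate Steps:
v(j) = -686 + j² + 400*j (v(j) = (j² + (-20)²*j) - 686 = (j² + 400*j) - 686 = -686 + j² + 400*j)
G = -15/28 (G = 1/(1*(-⅕) + 5*(-⅓)) = 1/(-⅕ - 5/3) = 1/(-28/15) = -15/28 ≈ -0.53571)
v(521)*G = (-686 + 521² + 400*521)*(-15/28) = (-686 + 271441 + 208400)*(-15/28) = 479155*(-15/28) = -7187325/28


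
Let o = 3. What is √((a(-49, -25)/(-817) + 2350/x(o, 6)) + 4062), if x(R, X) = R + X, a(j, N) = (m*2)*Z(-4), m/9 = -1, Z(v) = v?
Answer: 2*√6492533149/2451 ≈ 65.750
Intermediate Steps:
m = -9 (m = 9*(-1) = -9)
a(j, N) = 72 (a(j, N) = -9*2*(-4) = -18*(-4) = 72)
√((a(-49, -25)/(-817) + 2350/x(o, 6)) + 4062) = √((72/(-817) + 2350/(3 + 6)) + 4062) = √((72*(-1/817) + 2350/9) + 4062) = √((-72/817 + 2350*(⅑)) + 4062) = √((-72/817 + 2350/9) + 4062) = √(1919302/7353 + 4062) = √(31787188/7353) = 2*√6492533149/2451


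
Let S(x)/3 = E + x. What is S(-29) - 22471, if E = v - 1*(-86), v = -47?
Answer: -22441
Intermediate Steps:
E = 39 (E = -47 - 1*(-86) = -47 + 86 = 39)
S(x) = 117 + 3*x (S(x) = 3*(39 + x) = 117 + 3*x)
S(-29) - 22471 = (117 + 3*(-29)) - 22471 = (117 - 87) - 22471 = 30 - 22471 = -22441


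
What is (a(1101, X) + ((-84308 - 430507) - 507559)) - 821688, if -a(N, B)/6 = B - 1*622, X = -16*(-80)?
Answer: -1848010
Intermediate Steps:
X = 1280
a(N, B) = 3732 - 6*B (a(N, B) = -6*(B - 1*622) = -6*(B - 622) = -6*(-622 + B) = 3732 - 6*B)
(a(1101, X) + ((-84308 - 430507) - 507559)) - 821688 = ((3732 - 6*1280) + ((-84308 - 430507) - 507559)) - 821688 = ((3732 - 7680) + (-514815 - 507559)) - 821688 = (-3948 - 1022374) - 821688 = -1026322 - 821688 = -1848010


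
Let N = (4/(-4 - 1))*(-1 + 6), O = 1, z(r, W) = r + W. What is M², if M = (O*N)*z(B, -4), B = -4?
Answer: 1024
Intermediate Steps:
z(r, W) = W + r
N = -4 (N = (4/(-5))*5 = (4*(-⅕))*5 = -⅘*5 = -4)
M = 32 (M = (1*(-4))*(-4 - 4) = -4*(-8) = 32)
M² = 32² = 1024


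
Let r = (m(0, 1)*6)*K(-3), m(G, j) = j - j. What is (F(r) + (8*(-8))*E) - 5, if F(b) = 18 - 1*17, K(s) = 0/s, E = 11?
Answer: -708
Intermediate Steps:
m(G, j) = 0
K(s) = 0
r = 0 (r = (0*6)*0 = 0*0 = 0)
F(b) = 1 (F(b) = 18 - 17 = 1)
(F(r) + (8*(-8))*E) - 5 = (1 + (8*(-8))*11) - 5 = (1 - 64*11) - 5 = (1 - 704) - 5 = -703 - 5 = -708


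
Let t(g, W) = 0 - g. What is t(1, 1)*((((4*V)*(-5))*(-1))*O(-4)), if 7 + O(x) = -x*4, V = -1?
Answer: 180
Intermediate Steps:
t(g, W) = -g
O(x) = -7 - 4*x (O(x) = -7 - x*4 = -7 - 4*x)
t(1, 1)*((((4*V)*(-5))*(-1))*O(-4)) = (-1*1)*((((4*(-1))*(-5))*(-1))*(-7 - 4*(-4))) = --4*(-5)*(-1)*(-7 + 16) = -20*(-1)*9 = -(-20)*9 = -1*(-180) = 180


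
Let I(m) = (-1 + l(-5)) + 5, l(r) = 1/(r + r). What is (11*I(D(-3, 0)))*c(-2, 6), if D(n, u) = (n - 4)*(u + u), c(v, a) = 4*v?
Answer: -1716/5 ≈ -343.20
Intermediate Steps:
l(r) = 1/(2*r)
D(n, u) = 2*u*(-4 + n) (D(n, u) = (-4 + n)*(2*u) = 2*u*(-4 + n))
I(m) = 39/10 (I(m) = (-1 + (½)/(-5)) + 5 = (-1 + (½)*(-⅕)) + 5 = (-1 - ⅒) + 5 = -11/10 + 5 = 39/10)
(11*I(D(-3, 0)))*c(-2, 6) = (11*(39/10))*(4*(-2)) = (429/10)*(-8) = -1716/5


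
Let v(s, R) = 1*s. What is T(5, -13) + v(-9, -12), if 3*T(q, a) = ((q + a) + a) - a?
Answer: -35/3 ≈ -11.667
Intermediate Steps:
T(q, a) = a/3 + q/3 (T(q, a) = (((q + a) + a) - a)/3 = (((a + q) + a) - a)/3 = ((q + 2*a) - a)/3 = (a + q)/3 = a/3 + q/3)
v(s, R) = s
T(5, -13) + v(-9, -12) = ((⅓)*(-13) + (⅓)*5) - 9 = (-13/3 + 5/3) - 9 = -8/3 - 9 = -35/3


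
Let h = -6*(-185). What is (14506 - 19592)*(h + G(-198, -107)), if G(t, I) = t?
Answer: -4638432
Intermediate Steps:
h = 1110
(14506 - 19592)*(h + G(-198, -107)) = (14506 - 19592)*(1110 - 198) = -5086*912 = -4638432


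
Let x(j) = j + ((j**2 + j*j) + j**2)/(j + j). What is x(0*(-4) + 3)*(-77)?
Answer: -1155/2 ≈ -577.50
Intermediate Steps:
x(j) = 5*j/2 (x(j) = j + ((j**2 + j**2) + j**2)/((2*j)) = j + (2*j**2 + j**2)*(1/(2*j)) = j + (3*j**2)*(1/(2*j)) = j + 3*j/2 = 5*j/2)
x(0*(-4) + 3)*(-77) = (5*(0*(-4) + 3)/2)*(-77) = (5*(0 + 3)/2)*(-77) = ((5/2)*3)*(-77) = (15/2)*(-77) = -1155/2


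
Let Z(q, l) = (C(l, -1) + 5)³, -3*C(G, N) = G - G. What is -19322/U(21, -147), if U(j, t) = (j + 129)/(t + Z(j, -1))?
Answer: 212542/75 ≈ 2833.9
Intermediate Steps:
C(G, N) = 0 (C(G, N) = -(G - G)/3 = -⅓*0 = 0)
Z(q, l) = 125 (Z(q, l) = (0 + 5)³ = 5³ = 125)
U(j, t) = (129 + j)/(125 + t) (U(j, t) = (j + 129)/(t + 125) = (129 + j)/(125 + t))
-19322/U(21, -147) = -19322*(125 - 147)/(129 + 21) = -19322/(150/(-22)) = -19322/((-1/22*150)) = -19322/(-75/11) = -19322*(-11/75) = 212542/75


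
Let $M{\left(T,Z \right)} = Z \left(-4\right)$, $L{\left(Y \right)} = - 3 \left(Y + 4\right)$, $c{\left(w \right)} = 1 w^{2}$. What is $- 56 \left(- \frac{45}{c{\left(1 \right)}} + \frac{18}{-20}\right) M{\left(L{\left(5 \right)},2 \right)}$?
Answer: $- \frac{102816}{5} \approx -20563.0$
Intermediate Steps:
$c{\left(w \right)} = w^{2}$
$L{\left(Y \right)} = -12 - 3 Y$ ($L{\left(Y \right)} = - 3 \left(4 + Y\right) = -12 - 3 Y$)
$M{\left(T,Z \right)} = - 4 Z$
$- 56 \left(- \frac{45}{c{\left(1 \right)}} + \frac{18}{-20}\right) M{\left(L{\left(5 \right)},2 \right)} = - 56 \left(- \frac{45}{1^{2}} + \frac{18}{-20}\right) \left(\left(-4\right) 2\right) = - 56 \left(- \frac{45}{1} + 18 \left(- \frac{1}{20}\right)\right) \left(-8\right) = - 56 \left(\left(-45\right) 1 - \frac{9}{10}\right) \left(-8\right) = - 56 \left(-45 - \frac{9}{10}\right) \left(-8\right) = - 56 \left(- \frac{459}{10}\right) \left(-8\right) = - \frac{\left(-12852\right) \left(-8\right)}{5} = \left(-1\right) \frac{102816}{5} = - \frac{102816}{5}$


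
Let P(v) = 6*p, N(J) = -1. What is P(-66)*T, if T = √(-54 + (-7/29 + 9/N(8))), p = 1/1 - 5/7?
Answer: 12*I*√53186/203 ≈ 13.633*I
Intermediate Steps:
p = 2/7 (p = 1*1 - 5*⅐ = 1 - 5/7 = 2/7 ≈ 0.28571)
P(v) = 12/7 (P(v) = 6*(2/7) = 12/7)
T = I*√53186/29 (T = √(-54 + (-7/29 + 9/(-1))) = √(-54 + (-7*1/29 + 9*(-1))) = √(-54 + (-7/29 - 9)) = √(-54 - 268/29) = √(-1834/29) = I*√53186/29 ≈ 7.9524*I)
P(-66)*T = 12*(I*√53186/29)/7 = 12*I*√53186/203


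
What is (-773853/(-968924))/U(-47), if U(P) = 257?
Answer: 773853/249013468 ≈ 0.0031077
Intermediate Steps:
(-773853/(-968924))/U(-47) = -773853/(-968924)/257 = -773853*(-1/968924)*(1/257) = (773853/968924)*(1/257) = 773853/249013468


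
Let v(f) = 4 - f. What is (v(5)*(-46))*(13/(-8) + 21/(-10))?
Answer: -3427/20 ≈ -171.35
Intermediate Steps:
(v(5)*(-46))*(13/(-8) + 21/(-10)) = ((4 - 1*5)*(-46))*(13/(-8) + 21/(-10)) = ((4 - 5)*(-46))*(13*(-1/8) + 21*(-1/10)) = (-1*(-46))*(-13/8 - 21/10) = 46*(-149/40) = -3427/20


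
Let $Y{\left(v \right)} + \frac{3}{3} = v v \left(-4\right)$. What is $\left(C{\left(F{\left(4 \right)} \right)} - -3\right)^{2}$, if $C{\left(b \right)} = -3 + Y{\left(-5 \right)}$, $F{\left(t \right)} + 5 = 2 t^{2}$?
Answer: $10201$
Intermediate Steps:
$Y{\left(v \right)} = -1 - 4 v^{2}$ ($Y{\left(v \right)} = -1 + v v \left(-4\right) = -1 + v^{2} \left(-4\right) = -1 - 4 v^{2}$)
$F{\left(t \right)} = -5 + 2 t^{2}$
$C{\left(b \right)} = -104$ ($C{\left(b \right)} = -3 - \left(1 + 4 \left(-5\right)^{2}\right) = -3 - 101 = -104$)
$\left(C{\left(F{\left(4 \right)} \right)} - -3\right)^{2} = \left(-104 - -3\right)^{2} = \left(-104 + \left(6 - 3\right)\right)^{2} = \left(-104 + 3\right)^{2} = \left(-101\right)^{2} = 10201$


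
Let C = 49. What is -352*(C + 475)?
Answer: -184448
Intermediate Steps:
-352*(C + 475) = -352*(49 + 475) = -352*524 = -184448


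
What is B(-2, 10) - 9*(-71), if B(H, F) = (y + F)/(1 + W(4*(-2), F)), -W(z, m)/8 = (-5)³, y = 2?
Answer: 639651/1001 ≈ 639.01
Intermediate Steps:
W(z, m) = 1000 (W(z, m) = -8*(-5)³ = -8*(-125) = 1000)
B(H, F) = 2/1001 + F/1001 (B(H, F) = (2 + F)/(1 + 1000) = (2 + F)/1001 = (2 + F)*(1/1001) = 2/1001 + F/1001)
B(-2, 10) - 9*(-71) = (2/1001 + (1/1001)*10) - 9*(-71) = (2/1001 + 10/1001) + 639 = 12/1001 + 639 = 639651/1001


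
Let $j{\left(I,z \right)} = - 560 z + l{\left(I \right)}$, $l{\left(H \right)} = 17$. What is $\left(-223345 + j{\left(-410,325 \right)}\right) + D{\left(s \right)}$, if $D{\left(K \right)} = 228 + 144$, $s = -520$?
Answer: $-404956$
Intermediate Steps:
$D{\left(K \right)} = 372$
$j{\left(I,z \right)} = 17 - 560 z$ ($j{\left(I,z \right)} = - 560 z + 17 = 17 - 560 z$)
$\left(-223345 + j{\left(-410,325 \right)}\right) + D{\left(s \right)} = \left(-223345 + \left(17 - 182000\right)\right) + 372 = \left(-223345 - 181983\right) + 372 = -405328 + 372 = -404956$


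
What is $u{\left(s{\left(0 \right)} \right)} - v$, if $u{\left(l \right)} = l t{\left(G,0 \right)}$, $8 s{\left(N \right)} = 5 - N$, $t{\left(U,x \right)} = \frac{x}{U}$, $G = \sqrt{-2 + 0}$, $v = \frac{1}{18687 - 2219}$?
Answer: $- \frac{1}{16468} \approx -6.0724 \cdot 10^{-5}$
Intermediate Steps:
$v = \frac{1}{16468} \approx 6.0724 \cdot 10^{-5}$
$G = i \sqrt{2}$ ($G = \sqrt{-2} = i \sqrt{2} \approx 1.4142 i$)
$s{\left(N \right)} = \frac{5}{8} - \frac{N}{8}$ ($s{\left(N \right)} = \frac{5 - N}{8} = \frac{5}{8} - \frac{N}{8}$)
$u{\left(l \right)} = 0$ ($u{\left(l \right)} = l \frac{0}{i \sqrt{2}} = l 0 \left(- \frac{i \sqrt{2}}{2}\right) = l 0 = 0$)
$u{\left(s{\left(0 \right)} \right)} - v = 0 - \frac{1}{16468} = - \frac{1}{16468}$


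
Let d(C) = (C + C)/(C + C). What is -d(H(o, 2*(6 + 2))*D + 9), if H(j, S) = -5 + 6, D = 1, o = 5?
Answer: -1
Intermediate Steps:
H(j, S) = 1
d(C) = 1 (d(C) = (2*C)/((2*C)) = (2*C)*(1/(2*C)) = 1)
-d(H(o, 2*(6 + 2))*D + 9) = -1*1 = -1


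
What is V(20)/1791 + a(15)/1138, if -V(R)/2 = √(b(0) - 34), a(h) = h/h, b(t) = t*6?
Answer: 1/1138 - 2*I*√34/1791 ≈ 0.00087873 - 0.0065114*I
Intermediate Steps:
b(t) = 6*t
a(h) = 1
V(R) = -2*I*√34 (V(R) = -2*√(6*0 - 34) = -2*√(0 - 34) = -2*I*√34)
V(20)/1791 + a(15)/1138 = -2*I*√34/1791 + 1/1138 = 1/1138 - 2*I*√34/1791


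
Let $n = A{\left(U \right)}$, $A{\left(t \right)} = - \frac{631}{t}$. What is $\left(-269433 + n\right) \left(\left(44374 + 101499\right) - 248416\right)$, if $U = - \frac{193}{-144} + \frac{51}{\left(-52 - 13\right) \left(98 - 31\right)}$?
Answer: $\frac{23059815980622309}{833171} \approx 2.7677 \cdot 10^{10}$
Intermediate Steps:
$U = \frac{833171}{627120}$ ($U = \left(-193\right) \left(- \frac{1}{144}\right) + \frac{51}{\left(-65\right) 67} = \frac{193}{144} + \frac{51}{-4355} = \frac{193}{144} + 51 \left(- \frac{1}{4355}\right) = \frac{193}{144} - \frac{51}{4355} = \frac{833171}{627120} \approx 1.3286$)
$n = - \frac{395712720}{833171}$ ($n = - \frac{631}{\frac{833171}{627120}} = \left(-631\right) \frac{627120}{833171} = - \frac{395712720}{833171} \approx -474.95$)
$\left(-269433 + n\right) \left(\left(44374 + 101499\right) - 248416\right) = \left(-269433 - \frac{395712720}{833171}\right) \left(\left(44374 + 101499\right) - 248416\right) = - \frac{224879474763 \left(145873 - 248416\right)}{833171} = \left(- \frac{224879474763}{833171}\right) \left(-102543\right) = \frac{23059815980622309}{833171}$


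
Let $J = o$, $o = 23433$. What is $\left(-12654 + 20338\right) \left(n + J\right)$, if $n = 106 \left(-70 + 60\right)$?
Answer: $171914132$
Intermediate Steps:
$n = -1060$ ($n = 106 \left(-10\right) = -1060$)
$J = 23433$
$\left(-12654 + 20338\right) \left(n + J\right) = \left(-12654 + 20338\right) \left(-1060 + 23433\right) = 7684 \cdot 22373 = 171914132$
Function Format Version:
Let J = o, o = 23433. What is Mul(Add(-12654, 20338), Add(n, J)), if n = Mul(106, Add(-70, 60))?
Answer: 171914132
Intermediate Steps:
n = -1060 (n = Mul(106, -10) = -1060)
J = 23433
Mul(Add(-12654, 20338), Add(n, J)) = Mul(Add(-12654, 20338), Add(-1060, 23433)) = Mul(7684, 22373) = 171914132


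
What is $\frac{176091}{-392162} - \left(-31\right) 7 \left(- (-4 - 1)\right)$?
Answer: $\frac{425319679}{392162} \approx 1084.6$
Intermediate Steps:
$\frac{176091}{-392162} - \left(-31\right) 7 \left(- (-4 - 1)\right) = 176091 \left(- \frac{1}{392162}\right) - - 217 \left(\left(-1\right) \left(-5\right)\right) = - \frac{176091}{392162} - \left(-217\right) 5 = - \frac{176091}{392162} - -1085 = - \frac{176091}{392162} + 1085 = \frac{425319679}{392162}$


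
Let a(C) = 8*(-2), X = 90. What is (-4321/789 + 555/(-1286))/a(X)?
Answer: 5994701/16234464 ≈ 0.36926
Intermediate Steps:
a(C) = -16
(-4321/789 + 555/(-1286))/a(X) = (-4321/789 + 555/(-1286))/(-16) = (-4321*1/789 + 555*(-1/1286))*(-1/16) = (-4321/789 - 555/1286)*(-1/16) = -5994701/1014654*(-1/16) = 5994701/16234464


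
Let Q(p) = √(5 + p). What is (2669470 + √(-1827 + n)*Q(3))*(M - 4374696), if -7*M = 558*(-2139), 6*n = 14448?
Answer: -78560660165700/7 - 58858620*√1162/7 ≈ -1.1223e+13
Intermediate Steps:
n = 2408 (n = (⅙)*14448 = 2408)
M = 1193562/7 (M = -558*(-2139)/7 = -⅐*(-1193562) = 1193562/7 ≈ 1.7051e+5)
(2669470 + √(-1827 + n)*Q(3))*(M - 4374696) = (2669470 + √(-1827 + 2408)*√(5 + 3))*(1193562/7 - 4374696) = (2669470 + √581*√8)*(-29429310/7) = (2669470 + √581*(2*√2))*(-29429310/7) = (2669470 + 2*√1162)*(-29429310/7) = -78560660165700/7 - 58858620*√1162/7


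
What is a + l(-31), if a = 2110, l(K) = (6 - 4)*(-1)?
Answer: 2108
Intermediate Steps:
l(K) = -2 (l(K) = 2*(-1) = -2)
a + l(-31) = 2110 - 2 = 2108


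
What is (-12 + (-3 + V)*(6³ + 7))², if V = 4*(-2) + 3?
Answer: 3225616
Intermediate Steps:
V = -5 (V = -8 + 3 = -5)
(-12 + (-3 + V)*(6³ + 7))² = (-12 + (-3 - 5)*(6³ + 7))² = (-12 - 8*(216 + 7))² = (-12 - 8*223)² = (-12 - 1784)² = (-1796)² = 3225616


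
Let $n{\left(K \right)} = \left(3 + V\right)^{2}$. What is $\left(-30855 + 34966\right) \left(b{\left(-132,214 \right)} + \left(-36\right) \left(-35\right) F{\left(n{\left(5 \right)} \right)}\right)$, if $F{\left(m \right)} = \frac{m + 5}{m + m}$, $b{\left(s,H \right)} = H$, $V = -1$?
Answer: $\frac{13414193}{2} \approx 6.7071 \cdot 10^{6}$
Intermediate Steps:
$n{\left(K \right)} = 4$ ($n{\left(K \right)} = \left(3 - 1\right)^{2} = 2^{2} = 4$)
$F{\left(m \right)} = \frac{5 + m}{2 m}$
$\left(-30855 + 34966\right) \left(b{\left(-132,214 \right)} + \left(-36\right) \left(-35\right) F{\left(n{\left(5 \right)} \right)}\right) = \left(-30855 + 34966\right) \left(214 + \left(-36\right) \left(-35\right) \frac{5 + 4}{2 \cdot 4}\right) = 4111 \left(214 + 1260 \cdot \frac{1}{2} \cdot \frac{1}{4} \cdot 9\right) = 4111 \left(214 + 1260 \cdot \frac{9}{8}\right) = 4111 \left(214 + \frac{2835}{2}\right) = 4111 \cdot \frac{3263}{2} = \frac{13414193}{2}$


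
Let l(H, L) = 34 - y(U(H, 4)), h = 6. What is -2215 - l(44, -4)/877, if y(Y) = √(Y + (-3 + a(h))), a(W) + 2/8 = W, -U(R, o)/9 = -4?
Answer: -1942589/877 + √155/1754 ≈ -2215.0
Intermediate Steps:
U(R, o) = 36 (U(R, o) = -9*(-4) = 36)
a(W) = -¼ + W
y(Y) = √(11/4 + Y) (y(Y) = √(Y + (-3 + (-¼ + 6))) = √(Y + (-3 + 23/4)) = √(Y + 11/4) = √(11/4 + Y))
l(H, L) = 34 - √155/2 (l(H, L) = 34 - √(11 + 4*36)/2 = 34 - √(11 + 144)/2 = 34 - √155/2)
-2215 - l(44, -4)/877 = -2215 - (34 - √155/2)/877 = -2215 - (34/877 - √155/1754) = -2215 + (-34/877 + √155/1754) = -1942589/877 + √155/1754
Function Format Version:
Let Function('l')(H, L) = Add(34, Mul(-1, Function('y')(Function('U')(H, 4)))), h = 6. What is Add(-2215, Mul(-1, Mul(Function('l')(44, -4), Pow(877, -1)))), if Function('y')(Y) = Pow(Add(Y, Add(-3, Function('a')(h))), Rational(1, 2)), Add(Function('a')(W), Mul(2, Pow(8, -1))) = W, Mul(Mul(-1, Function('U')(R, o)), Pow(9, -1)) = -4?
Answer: Add(Rational(-1942589, 877), Mul(Rational(1, 1754), Pow(155, Rational(1, 2)))) ≈ -2215.0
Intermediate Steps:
Function('U')(R, o) = 36 (Function('U')(R, o) = Mul(-9, -4) = 36)
Function('a')(W) = Add(Rational(-1, 4), W)
Function('y')(Y) = Pow(Add(Rational(11, 4), Y), Rational(1, 2)) (Function('y')(Y) = Pow(Add(Y, Add(-3, Add(Rational(-1, 4), 6))), Rational(1, 2)) = Pow(Add(Y, Add(-3, Rational(23, 4))), Rational(1, 2)) = Pow(Add(Y, Rational(11, 4)), Rational(1, 2)) = Pow(Add(Rational(11, 4), Y), Rational(1, 2)))
Function('l')(H, L) = Add(34, Mul(Rational(-1, 2), Pow(155, Rational(1, 2)))) (Function('l')(H, L) = Add(34, Mul(-1, Mul(Rational(1, 2), Pow(Add(11, Mul(4, 36)), Rational(1, 2))))) = Add(34, Mul(-1, Mul(Rational(1, 2), Pow(Add(11, 144), Rational(1, 2))))) = Add(34, Mul(-1, Mul(Rational(1, 2), Pow(155, Rational(1, 2))))) = Add(34, Mul(Rational(-1, 2), Pow(155, Rational(1, 2)))))
Add(-2215, Mul(-1, Mul(Function('l')(44, -4), Pow(877, -1)))) = Add(-2215, Mul(-1, Mul(Add(34, Mul(Rational(-1, 2), Pow(155, Rational(1, 2)))), Pow(877, -1)))) = Add(-2215, Mul(-1, Mul(Add(34, Mul(Rational(-1, 2), Pow(155, Rational(1, 2)))), Rational(1, 877)))) = Add(-2215, Mul(-1, Add(Rational(34, 877), Mul(Rational(-1, 1754), Pow(155, Rational(1, 2)))))) = Add(-2215, Add(Rational(-34, 877), Mul(Rational(1, 1754), Pow(155, Rational(1, 2))))) = Add(Rational(-1942589, 877), Mul(Rational(1, 1754), Pow(155, Rational(1, 2))))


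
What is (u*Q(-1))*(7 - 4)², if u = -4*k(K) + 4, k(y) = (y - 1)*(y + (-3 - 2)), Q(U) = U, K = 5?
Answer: -36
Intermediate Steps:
k(y) = (-1 + y)*(-5 + y) (k(y) = (-1 + y)*(y - 5) = (-1 + y)*(-5 + y))
u = 4 (u = -4*(5 + 5² - 6*5) + 4 = -4*(5 + 25 - 30) + 4 = -4*0 + 4 = 0 + 4 = 4)
(u*Q(-1))*(7 - 4)² = (4*(-1))*(7 - 4)² = -4*3² = -4*9 = -36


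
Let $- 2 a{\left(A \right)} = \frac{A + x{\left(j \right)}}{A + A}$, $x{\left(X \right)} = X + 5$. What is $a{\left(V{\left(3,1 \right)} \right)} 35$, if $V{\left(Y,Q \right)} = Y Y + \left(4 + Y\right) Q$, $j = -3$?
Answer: $- \frac{315}{32} \approx -9.8438$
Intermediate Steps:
$V{\left(Y,Q \right)} = Y^{2} + Q \left(4 + Y\right)$
$x{\left(X \right)} = 5 + X$
$a{\left(A \right)} = - \frac{2 + A}{4 A}$ ($a{\left(A \right)} = - \frac{\left(A + \left(5 - 3\right)\right) \frac{1}{A + A}}{2} = - \frac{\left(A + 2\right) \frac{1}{2 A}}{2} = - \frac{\left(2 + A\right) \frac{1}{2 A}}{2} = - \frac{\frac{1}{2} \frac{1}{A} \left(2 + A\right)}{2} = - \frac{2 + A}{4 A}$)
$a{\left(V{\left(3,1 \right)} \right)} 35 = \frac{-2 - \left(3^{2} + 4 \cdot 1 + 1 \cdot 3\right)}{4 \left(3^{2} + 4 \cdot 1 + 1 \cdot 3\right)} 35 = \frac{-2 - \left(9 + 4 + 3\right)}{4 \left(9 + 4 + 3\right)} 35 = \frac{-2 - 16}{4 \cdot 16} \cdot 35 = \frac{1}{4} \cdot \frac{1}{16} \left(-2 - 16\right) 35 = \frac{1}{4} \cdot \frac{1}{16} \left(-18\right) 35 = \left(- \frac{9}{32}\right) 35 = - \frac{315}{32}$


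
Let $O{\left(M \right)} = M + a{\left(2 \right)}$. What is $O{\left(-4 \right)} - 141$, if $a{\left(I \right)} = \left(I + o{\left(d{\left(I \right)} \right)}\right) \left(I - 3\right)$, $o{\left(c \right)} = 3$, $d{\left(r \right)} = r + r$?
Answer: $-150$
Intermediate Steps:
$d{\left(r \right)} = 2 r$
$a{\left(I \right)} = \left(-3 + I\right) \left(3 + I\right)$ ($a{\left(I \right)} = \left(I + 3\right) \left(I - 3\right) = \left(3 + I\right) \left(-3 + I\right) = \left(-3 + I\right) \left(3 + I\right)$)
$O{\left(M \right)} = -5 + M$ ($O{\left(M \right)} = M - \left(9 - 2^{2}\right) = M + \left(-9 + 4\right) = M - 5 = -5 + M$)
$O{\left(-4 \right)} - 141 = \left(-5 - 4\right) - 141 = -9 - 141 = -150$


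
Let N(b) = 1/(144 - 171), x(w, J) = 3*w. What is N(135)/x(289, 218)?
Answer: -1/23409 ≈ -4.2719e-5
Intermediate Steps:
N(b) = -1/27 (N(b) = 1/(-27) = -1/27)
N(135)/x(289, 218) = -1/(27*(3*289)) = -1/27/867 = -1/27*1/867 = -1/23409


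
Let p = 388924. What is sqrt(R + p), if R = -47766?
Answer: sqrt(341158) ≈ 584.09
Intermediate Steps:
sqrt(R + p) = sqrt(-47766 + 388924) = sqrt(341158)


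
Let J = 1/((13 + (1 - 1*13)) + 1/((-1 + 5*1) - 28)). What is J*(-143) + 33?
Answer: -2673/23 ≈ -116.22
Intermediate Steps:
J = 24/23 (J = 1/((13 + (1 - 13)) + 1/((-1 + 5) - 28)) = 1/((13 - 12) + 1/(4 - 28)) = 1/(1 + 1/(-24)) = 1/(1 - 1/24) = 1/(23/24) = 24/23 ≈ 1.0435)
J*(-143) + 33 = (24/23)*(-143) + 33 = -3432/23 + 33 = -2673/23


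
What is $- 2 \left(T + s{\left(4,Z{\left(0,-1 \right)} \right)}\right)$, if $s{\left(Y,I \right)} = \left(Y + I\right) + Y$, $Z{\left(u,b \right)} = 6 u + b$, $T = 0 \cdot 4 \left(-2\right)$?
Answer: $-14$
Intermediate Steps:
$T = 0$ ($T = 0 \left(-2\right) = 0$)
$Z{\left(u,b \right)} = b + 6 u$
$s{\left(Y,I \right)} = I + 2 Y$ ($s{\left(Y,I \right)} = \left(I + Y\right) + Y = I + 2 Y$)
$- 2 \left(T + s{\left(4,Z{\left(0,-1 \right)} \right)}\right) = - 2 \left(0 + \left(\left(-1 + 6 \cdot 0\right) + 2 \cdot 4\right)\right) = - 2 \left(0 + \left(\left(-1 + 0\right) + 8\right)\right) = - 2 \left(0 + \left(-1 + 8\right)\right) = - 2 \left(0 + 7\right) = \left(-2\right) 7 = -14$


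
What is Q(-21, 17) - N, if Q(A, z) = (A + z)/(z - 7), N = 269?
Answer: -1347/5 ≈ -269.40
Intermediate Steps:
Q(A, z) = (A + z)/(-7 + z)
Q(-21, 17) - N = (-21 + 17)/(-7 + 17) - 1*269 = -4/10 - 269 = (⅒)*(-4) - 269 = -⅖ - 269 = -1347/5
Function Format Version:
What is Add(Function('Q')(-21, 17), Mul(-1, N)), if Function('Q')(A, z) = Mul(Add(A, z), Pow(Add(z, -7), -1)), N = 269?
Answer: Rational(-1347, 5) ≈ -269.40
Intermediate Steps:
Function('Q')(A, z) = Mul(Pow(Add(-7, z), -1), Add(A, z)) (Function('Q')(A, z) = Mul(Add(A, z), Pow(Add(-7, z), -1)) = Mul(Pow(Add(-7, z), -1), Add(A, z)))
Add(Function('Q')(-21, 17), Mul(-1, N)) = Add(Mul(Pow(Add(-7, 17), -1), Add(-21, 17)), Mul(-1, 269)) = Add(Mul(Pow(10, -1), -4), -269) = Add(Mul(Rational(1, 10), -4), -269) = Add(Rational(-2, 5), -269) = Rational(-1347, 5)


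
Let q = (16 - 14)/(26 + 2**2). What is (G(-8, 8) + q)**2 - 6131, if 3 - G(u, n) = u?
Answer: -1351919/225 ≈ -6008.5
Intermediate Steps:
G(u, n) = 3 - u
q = 1/15 (q = 2/(26 + 4) = 2/30 = 2*(1/30) = 1/15 ≈ 0.066667)
(G(-8, 8) + q)**2 - 6131 = ((3 - 1*(-8)) + 1/15)**2 - 6131 = ((3 + 8) + 1/15)**2 - 6131 = (11 + 1/15)**2 - 6131 = (166/15)**2 - 6131 = 27556/225 - 6131 = -1351919/225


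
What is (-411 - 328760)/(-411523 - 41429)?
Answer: 329171/452952 ≈ 0.72672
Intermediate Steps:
(-411 - 328760)/(-411523 - 41429) = -329171/(-452952) = -329171*(-1/452952) = 329171/452952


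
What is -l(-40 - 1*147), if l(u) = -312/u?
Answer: -312/187 ≈ -1.6684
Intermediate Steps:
-l(-40 - 1*147) = -(-312)/(-40 - 1*147) = -(-312)/(-40 - 147) = -(-312)/(-187) = -(-312)*(-1)/187 = -1*312/187 = -312/187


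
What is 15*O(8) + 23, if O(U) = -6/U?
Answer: 47/4 ≈ 11.750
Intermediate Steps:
15*O(8) + 23 = 15*(-6/8) + 23 = 15*(-6*⅛) + 23 = 15*(-¾) + 23 = -45/4 + 23 = 47/4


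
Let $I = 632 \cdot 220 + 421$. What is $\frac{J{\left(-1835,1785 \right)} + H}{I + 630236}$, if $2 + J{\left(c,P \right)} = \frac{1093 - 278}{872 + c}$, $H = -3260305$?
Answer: $- \frac{3139676456}{741218211} \approx -4.2358$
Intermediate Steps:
$J{\left(c,P \right)} = -2 + \frac{815}{872 + c}$ ($J{\left(c,P \right)} = -2 + \frac{1093 - 278}{872 + c} = -2 + \frac{815}{872 + c}$)
$I = 139461$ ($I = 139040 + 421 = 139461$)
$\frac{J{\left(-1835,1785 \right)} + H}{I + 630236} = \frac{\frac{-929 - -3670}{872 - 1835} - 3260305}{139461 + 630236} = \frac{\frac{-929 + 3670}{-963} - 3260305}{769697} = \left(\left(- \frac{1}{963}\right) 2741 - 3260305\right) \frac{1}{769697} = \left(- \frac{2741}{963} - 3260305\right) \frac{1}{769697} = \left(- \frac{3139676456}{963}\right) \frac{1}{769697} = - \frac{3139676456}{741218211}$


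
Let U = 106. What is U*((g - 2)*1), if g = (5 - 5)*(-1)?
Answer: -212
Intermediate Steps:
g = 0 (g = 0*(-1) = 0)
U*((g - 2)*1) = 106*((0 - 2)*1) = 106*(-2*1) = 106*(-2) = -212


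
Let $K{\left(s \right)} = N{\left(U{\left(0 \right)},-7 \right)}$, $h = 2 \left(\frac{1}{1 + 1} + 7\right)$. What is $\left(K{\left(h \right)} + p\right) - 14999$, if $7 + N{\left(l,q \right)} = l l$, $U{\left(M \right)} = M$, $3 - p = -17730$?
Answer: $2727$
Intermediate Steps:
$p = 17733$ ($p = 3 - -17730 = 3 + 17730 = 17733$)
$N{\left(l,q \right)} = -7 + l^{2}$ ($N{\left(l,q \right)} = -7 + l l = -7 + l^{2}$)
$h = 15$ ($h = 2 \left(\frac{1}{2} + 7\right) = 2 \cdot \frac{15}{2} = 15$)
$K{\left(s \right)} = -7$ ($K{\left(s \right)} = -7 + 0^{2} = -7 + 0 = -7$)
$\left(K{\left(h \right)} + p\right) - 14999 = \left(-7 + 17733\right) - 14999 = 17726 - 14999 = 2727$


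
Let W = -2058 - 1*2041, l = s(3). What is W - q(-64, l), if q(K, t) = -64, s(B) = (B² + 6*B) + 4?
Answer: -4035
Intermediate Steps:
s(B) = 4 + B² + 6*B
l = 31 (l = 4 + 3² + 6*3 = 4 + 9 + 18 = 31)
W = -4099 (W = -2058 - 2041 = -4099)
W - q(-64, l) = -4099 - 1*(-64) = -4099 + 64 = -4035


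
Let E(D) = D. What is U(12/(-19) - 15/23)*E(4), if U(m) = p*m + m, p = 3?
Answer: -8976/437 ≈ -20.540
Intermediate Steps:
U(m) = 4*m (U(m) = 3*m + m = 4*m)
U(12/(-19) - 15/23)*E(4) = (4*(12/(-19) - 15/23))*4 = (4*(12*(-1/19) - 15*1/23))*4 = (4*(-12/19 - 15/23))*4 = (4*(-561/437))*4 = -2244/437*4 = -8976/437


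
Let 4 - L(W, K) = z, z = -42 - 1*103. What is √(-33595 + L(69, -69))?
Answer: I*√33446 ≈ 182.88*I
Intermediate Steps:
z = -145 (z = -42 - 103 = -145)
L(W, K) = 149 (L(W, K) = 4 - 1*(-145) = 4 + 145 = 149)
√(-33595 + L(69, -69)) = √(-33595 + 149) = √(-33446) = I*√33446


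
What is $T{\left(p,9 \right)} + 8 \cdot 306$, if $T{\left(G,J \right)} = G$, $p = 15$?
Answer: $2463$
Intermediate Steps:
$T{\left(p,9 \right)} + 8 \cdot 306 = 15 + 8 \cdot 306 = 15 + 2448 = 2463$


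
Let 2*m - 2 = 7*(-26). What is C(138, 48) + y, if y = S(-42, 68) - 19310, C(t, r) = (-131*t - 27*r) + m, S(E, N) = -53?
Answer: -38827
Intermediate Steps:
m = -90 (m = 1 + (7*(-26))/2 = 1 + (½)*(-182) = 1 - 91 = -90)
C(t, r) = -90 - 131*t - 27*r (C(t, r) = (-131*t - 27*r) - 90 = -90 - 131*t - 27*r)
y = -19363 (y = -53 - 19310 = -19363)
C(138, 48) + y = (-90 - 131*138 - 27*48) - 19363 = (-90 - 18078 - 1296) - 19363 = -19464 - 19363 = -38827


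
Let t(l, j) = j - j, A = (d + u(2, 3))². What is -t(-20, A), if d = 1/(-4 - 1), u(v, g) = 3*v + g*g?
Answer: 0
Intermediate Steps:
u(v, g) = g² + 3*v (u(v, g) = 3*v + g² = g² + 3*v)
d = -⅕ (d = 1/(-5) = -⅕ ≈ -0.20000)
A = 5476/25 (A = (-⅕ + (3² + 3*2))² = (-⅕ + (9 + 6))² = (-⅕ + 15)² = (74/5)² = 5476/25 ≈ 219.04)
t(l, j) = 0
-t(-20, A) = -1*0 = 0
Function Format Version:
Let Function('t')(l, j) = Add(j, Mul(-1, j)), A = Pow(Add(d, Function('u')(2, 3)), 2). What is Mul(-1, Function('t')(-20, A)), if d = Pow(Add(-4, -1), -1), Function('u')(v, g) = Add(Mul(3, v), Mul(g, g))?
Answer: 0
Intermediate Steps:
Function('u')(v, g) = Add(Pow(g, 2), Mul(3, v)) (Function('u')(v, g) = Add(Mul(3, v), Pow(g, 2)) = Add(Pow(g, 2), Mul(3, v)))
d = Rational(-1, 5) (d = Pow(-5, -1) = Rational(-1, 5) ≈ -0.20000)
A = Rational(5476, 25) (A = Pow(Add(Rational(-1, 5), Add(Pow(3, 2), Mul(3, 2))), 2) = Pow(Add(Rational(-1, 5), Add(9, 6)), 2) = Pow(Add(Rational(-1, 5), 15), 2) = Pow(Rational(74, 5), 2) = Rational(5476, 25) ≈ 219.04)
Function('t')(l, j) = 0
Mul(-1, Function('t')(-20, A)) = Mul(-1, 0) = 0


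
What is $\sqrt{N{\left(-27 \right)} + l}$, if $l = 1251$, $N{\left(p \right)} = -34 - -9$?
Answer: $\sqrt{1226} \approx 35.014$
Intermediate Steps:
$N{\left(p \right)} = -25$ ($N{\left(p \right)} = -34 + 9 = -25$)
$\sqrt{N{\left(-27 \right)} + l} = \sqrt{-25 + 1251} = \sqrt{1226}$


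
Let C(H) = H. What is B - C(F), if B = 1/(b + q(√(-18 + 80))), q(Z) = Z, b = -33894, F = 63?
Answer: -36187316928/574401587 - √62/1148803174 ≈ -63.000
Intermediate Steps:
B = 1/(-33894 + √62) (B = 1/(-33894 + √(-18 + 80)) = 1/(-33894 + √62) ≈ -2.9511e-5)
B - C(F) = (-16947/574401587 - √62/1148803174) - 1*63 = (-16947/574401587 - √62/1148803174) - 63 = -36187316928/574401587 - √62/1148803174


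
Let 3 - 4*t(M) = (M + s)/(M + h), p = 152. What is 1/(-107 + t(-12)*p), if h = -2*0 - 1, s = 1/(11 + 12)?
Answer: -299/8357 ≈ -0.035778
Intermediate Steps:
s = 1/23 ≈ 0.043478
h = -1 (h = 0 - 1 = -1)
t(M) = ¾ - (1/23 + M)/(4*(-1 + M)) (t(M) = ¾ - (M + 1/23)/(4*(M - 1)) = ¾ - (1/23 + M)/(4*(-1 + M)))
1/(-107 + t(-12)*p) = 1/(-107 + ((-35 + 23*(-12))/(46*(-1 - 12)))*152) = 1/(-107 + ((1/46)*(-35 - 276)/(-13))*152) = 1/(-107 + ((1/46)*(-1/13)*(-311))*152) = 1/(-107 + (311/598)*152) = 1/(-107 + 23636/299) = 1/(-8357/299) = -299/8357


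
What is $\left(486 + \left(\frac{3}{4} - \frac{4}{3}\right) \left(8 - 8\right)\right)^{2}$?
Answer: $236196$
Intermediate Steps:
$\left(486 + \left(\frac{3}{4} - \frac{4}{3}\right) \left(8 - 8\right)\right)^{2} = \left(486 + \left(3 \cdot \frac{1}{4} - \frac{4}{3}\right) 0\right)^{2} = \left(486 + \left(\frac{3}{4} - \frac{4}{3}\right) 0\right)^{2} = \left(486 - 0\right)^{2} = \left(486 + 0\right)^{2} = 486^{2} = 236196$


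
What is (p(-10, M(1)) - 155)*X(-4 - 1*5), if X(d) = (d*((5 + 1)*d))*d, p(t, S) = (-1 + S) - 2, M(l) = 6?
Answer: 664848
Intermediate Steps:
p(t, S) = -3 + S
X(d) = 6*d**3 (X(d) = (d*(6*d))*d = (6*d**2)*d = 6*d**3)
(p(-10, M(1)) - 155)*X(-4 - 1*5) = ((-3 + 6) - 155)*(6*(-4 - 1*5)**3) = (3 - 155)*(6*(-4 - 5)**3) = -912*(-9)**3 = -912*(-729) = -152*(-4374) = 664848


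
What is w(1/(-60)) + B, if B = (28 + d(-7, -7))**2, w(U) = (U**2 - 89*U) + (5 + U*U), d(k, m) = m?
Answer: 805471/1800 ≈ 447.48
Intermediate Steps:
w(U) = 5 - 89*U + 2*U**2 (w(U) = (U**2 - 89*U) + (5 + U**2) = 5 - 89*U + 2*U**2)
B = 441 (B = (28 - 7)**2 = 21**2 = 441)
w(1/(-60)) + B = (5 - 89/(-60) + 2*(1/(-60))**2) + 441 = (5 - 89*(-1/60) + 2*(-1/60)**2) + 441 = (5 + 89/60 + 2*(1/3600)) + 441 = (5 + 89/60 + 1/1800) + 441 = 11671/1800 + 441 = 805471/1800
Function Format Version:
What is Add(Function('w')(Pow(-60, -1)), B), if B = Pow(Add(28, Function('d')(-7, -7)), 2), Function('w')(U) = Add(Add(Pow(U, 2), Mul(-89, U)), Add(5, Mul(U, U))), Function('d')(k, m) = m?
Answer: Rational(805471, 1800) ≈ 447.48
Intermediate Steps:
Function('w')(U) = Add(5, Mul(-89, U), Mul(2, Pow(U, 2))) (Function('w')(U) = Add(Add(Pow(U, 2), Mul(-89, U)), Add(5, Pow(U, 2))) = Add(5, Mul(-89, U), Mul(2, Pow(U, 2))))
B = 441 (B = Pow(Add(28, -7), 2) = Pow(21, 2) = 441)
Add(Function('w')(Pow(-60, -1)), B) = Add(Add(5, Mul(-89, Pow(-60, -1)), Mul(2, Pow(Pow(-60, -1), 2))), 441) = Add(Add(5, Mul(-89, Rational(-1, 60)), Mul(2, Pow(Rational(-1, 60), 2))), 441) = Add(Add(5, Rational(89, 60), Mul(2, Rational(1, 3600))), 441) = Add(Add(5, Rational(89, 60), Rational(1, 1800)), 441) = Add(Rational(11671, 1800), 441) = Rational(805471, 1800)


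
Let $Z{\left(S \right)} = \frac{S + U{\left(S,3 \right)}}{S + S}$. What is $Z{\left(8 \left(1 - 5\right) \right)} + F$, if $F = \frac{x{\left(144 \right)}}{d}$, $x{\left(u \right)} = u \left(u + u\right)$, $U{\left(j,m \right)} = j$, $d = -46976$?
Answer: $\frac{43}{367} \approx 0.11717$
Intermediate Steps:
$x{\left(u \right)} = 2 u^{2}$ ($x{\left(u \right)} = u 2 u = 2 u^{2}$)
$Z{\left(S \right)} = 1$ ($Z{\left(S \right)} = \frac{S + S}{S + S} = \frac{2 S}{2 S} = 2 S \frac{1}{2 S} = 1$)
$F = - \frac{324}{367}$ ($F = \frac{2 \cdot 144^{2}}{-46976} = 2 \cdot 20736 \left(- \frac{1}{46976}\right) = 41472 \left(- \frac{1}{46976}\right) = - \frac{324}{367} \approx -0.88283$)
$Z{\left(8 \left(1 - 5\right) \right)} + F = 1 - \frac{324}{367} = \frac{43}{367}$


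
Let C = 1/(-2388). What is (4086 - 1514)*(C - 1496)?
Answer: -2297084707/597 ≈ -3.8477e+6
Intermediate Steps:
C = -1/2388 ≈ -0.00041876
(4086 - 1514)*(C - 1496) = (4086 - 1514)*(-1/2388 - 1496) = 2572*(-3572449/2388) = -2297084707/597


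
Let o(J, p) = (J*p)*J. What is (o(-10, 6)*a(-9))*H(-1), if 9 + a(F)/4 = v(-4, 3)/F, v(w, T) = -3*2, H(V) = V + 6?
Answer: -100000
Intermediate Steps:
H(V) = 6 + V
v(w, T) = -6
o(J, p) = p*J²
a(F) = -36 - 24/F (a(F) = -36 + 4*(-6/F) = -36 - 24/F)
(o(-10, 6)*a(-9))*H(-1) = ((6*(-10)²)*(-36 - 24/(-9)))*(6 - 1) = ((6*100)*(-36 - 24*(-⅑)))*5 = (600*(-36 + 8/3))*5 = (600*(-100/3))*5 = -20000*5 = -100000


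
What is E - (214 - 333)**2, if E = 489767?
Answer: 475606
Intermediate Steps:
E - (214 - 333)**2 = 489767 - (214 - 333)**2 = 489767 - 1*(-119)**2 = 489767 - 1*14161 = 489767 - 14161 = 475606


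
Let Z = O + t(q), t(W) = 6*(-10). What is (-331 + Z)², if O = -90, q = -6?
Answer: 231361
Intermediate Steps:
t(W) = -60
Z = -150 (Z = -90 - 60 = -150)
(-331 + Z)² = (-331 - 150)² = (-481)² = 231361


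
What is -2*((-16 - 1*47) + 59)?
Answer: 8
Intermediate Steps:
-2*((-16 - 1*47) + 59) = -2*((-16 - 47) + 59) = -2*(-63 + 59) = -2*(-4) = 8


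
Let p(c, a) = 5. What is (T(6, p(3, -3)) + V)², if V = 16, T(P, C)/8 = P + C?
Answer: 10816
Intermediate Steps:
T(P, C) = 8*C + 8*P (T(P, C) = 8*(P + C) = 8*(C + P) = 8*C + 8*P)
(T(6, p(3, -3)) + V)² = ((8*5 + 8*6) + 16)² = ((40 + 48) + 16)² = (88 + 16)² = 104² = 10816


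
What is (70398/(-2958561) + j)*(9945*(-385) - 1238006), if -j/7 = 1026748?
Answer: 11971163011016085646/328729 ≈ 3.6416e+13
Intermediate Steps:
j = -7187236 (j = -7*1026748 = -7187236)
(70398/(-2958561) + j)*(9945*(-385) - 1238006) = (70398/(-2958561) - 7187236)*(9945*(-385) - 1238006) = (70398*(-1/2958561) - 7187236)*(-3828825 - 1238006) = (-7822/328729 - 7187236)*(-5066831) = -2362652910866/328729*(-5066831) = 11971163011016085646/328729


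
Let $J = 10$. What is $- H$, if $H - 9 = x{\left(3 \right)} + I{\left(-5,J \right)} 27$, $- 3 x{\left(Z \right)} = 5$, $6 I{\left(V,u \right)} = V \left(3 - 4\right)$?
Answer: $- \frac{179}{6} \approx -29.833$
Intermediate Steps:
$I{\left(V,u \right)} = - \frac{V}{6}$ ($I{\left(V,u \right)} = \frac{V \left(3 - 4\right)}{6} = \frac{V \left(-1\right)}{6} = \frac{\left(-1\right) V}{6} = - \frac{V}{6}$)
$x{\left(Z \right)} = - \frac{5}{3}$ ($x{\left(Z \right)} = \left(- \frac{1}{3}\right) 5 = - \frac{5}{3}$)
$H = \frac{179}{6}$ ($H = 9 - \left(\frac{5}{3} - \left(- \frac{1}{6}\right) \left(-5\right) 27\right) = 9 + \left(- \frac{5}{3} + \frac{5}{6} \cdot 27\right) = 9 + \left(- \frac{5}{3} + \frac{45}{2}\right) = 9 + \frac{125}{6} = \frac{179}{6} \approx 29.833$)
$- H = \left(-1\right) \frac{179}{6} = - \frac{179}{6}$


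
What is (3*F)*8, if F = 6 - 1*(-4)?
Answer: 240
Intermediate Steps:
F = 10 (F = 6 + 4 = 10)
(3*F)*8 = (3*10)*8 = 30*8 = 240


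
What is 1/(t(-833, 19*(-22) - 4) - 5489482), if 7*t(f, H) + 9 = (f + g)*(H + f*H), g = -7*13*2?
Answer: -7/394796943 ≈ -1.7731e-8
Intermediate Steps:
g = -182 (g = -91*2 = -182)
t(f, H) = -9/7 + (-182 + f)*(H + H*f)/7 (t(f, H) = -9/7 + ((f - 182)*(H + f*H))/7 = -9/7 + ((-182 + f)*(H + H*f))/7 = -9/7 + (-182 + f)*(H + H*f)/7)
1/(t(-833, 19*(-22) - 4) - 5489482) = 1/((-9/7 - 26*(19*(-22) - 4) - 181/7*(19*(-22) - 4)*(-833) + (⅐)*(19*(-22) - 4)*(-833)²) - 5489482) = 1/((-9/7 - 26*(-418 - 4) - 181/7*(-418 - 4)*(-833) + (⅐)*(-418 - 4)*693889) - 5489482) = 1/((-9/7 - 26*(-422) - 181/7*(-422)*(-833) + (⅐)*(-422)*693889) - 5489482) = 1/((-9/7 + 10972 - 9089458 - 41831594) - 5489482) = 1/(-356370569/7 - 5489482) = 1/(-394796943/7) = -7/394796943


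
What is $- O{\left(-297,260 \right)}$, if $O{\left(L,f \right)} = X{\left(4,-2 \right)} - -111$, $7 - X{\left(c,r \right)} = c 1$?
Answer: $-114$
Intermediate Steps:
$X{\left(c,r \right)} = 7 - c$ ($X{\left(c,r \right)} = 7 - c 1 = 7 - c$)
$O{\left(L,f \right)} = 114$ ($O{\left(L,f \right)} = \left(7 - 4\right) - -111 = \left(7 - 4\right) + 111 = 3 + 111 = 114$)
$- O{\left(-297,260 \right)} = \left(-1\right) 114 = -114$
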